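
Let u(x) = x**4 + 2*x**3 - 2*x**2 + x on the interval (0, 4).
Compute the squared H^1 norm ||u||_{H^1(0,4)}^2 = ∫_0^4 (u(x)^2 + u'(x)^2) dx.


||u||_{H^1}^2 = 40388204/315

The H^1 norm (squared) on an interval (0, L) is
  ||u||_{H^1}^2 = ∫_0^L u(x)^2 dx + ∫_0^L u'(x)^2 dx.
Compute u'(x) = 4*x**3 + 6*x**2 - 4*x + 1.
Then u(x)^2 = x**8 + 4*x**7 - 6*x**5 + 8*x**4 - 4*x**3 + x**2 and u'(x)^2 = 16*x**6 + 48*x**5 + 4*x**4 - 40*x**3 + 28*x**2 - 8*x + 1.
Integrate each monomial from 0 to 4 using ∫_0^4 c·x^n dx = c·4^(n+1)/(n+1):
  ∫_0^4 u(x)^2 dx = ∫_0^4 (x^8 + 4*x^7 - 6*x^5 + 8*x^4 - 4*x^3 + x^2) dx. Term by term:
    ∫_0^4 x^8 dx = 262144/9;  ∫_0^4 4*x^7 dx = 32768;  ∫_0^4 -6*x^5 dx = -4096;
    ∫_0^4 8*x^4 dx = 8192/5;  ∫_0^4 -4*x^3 dx = -256;  ∫_0^4 x^2 dx = 64/3.
  Sum: 262144/9 + 32768 − 4096 + 8192/5 − 256 + 64/3 = 2664128/45.
  ∫_0^4 u'(x)^2 dx = ∫_0^4 (16*x^6 + 48*x^5 + 4*x^4 - 40*x^3 + 28*x^2 - 8*x + 1) dx. Term by term:
    ∫_0^4 16*x^6 dx = 262144/7;  ∫_0^4 48*x^5 dx = 32768;  ∫_0^4 4*x^4 dx = 4096/5;
    ∫_0^4 -40*x^3 dx = -2560;  ∫_0^4 28*x^2 dx = 1792/3;  ∫_0^4 -8*x dx = -64;
    ∫_0^4 1 dx = 4.
  Sum: 262144/7 + 32768 + 4096/5 − 2560 + 1792/3 − 64 + 4 = 7246436/105.
Adding: ||u||_{H^1}^2 = 2664128/45 + 7246436/105 = 40388204/315.


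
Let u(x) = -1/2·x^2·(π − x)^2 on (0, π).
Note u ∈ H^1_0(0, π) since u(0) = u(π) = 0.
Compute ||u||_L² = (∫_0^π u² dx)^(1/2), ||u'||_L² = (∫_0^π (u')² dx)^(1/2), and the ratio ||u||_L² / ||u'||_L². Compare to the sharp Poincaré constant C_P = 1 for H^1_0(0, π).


||u||_L² / ||u'||_L² = sqrt(3)*π/6 < C_P = 1.

u(x) = -1/2·x^2·(π − x)^2, so u'(x) = x*(x*(π - x) - (x - π)^2).
u(x) = -1/2·x^2·(π − x)^2 vanishes at x = 0 and x = π, so u ∈ H^1_0(0, π). Differentiate via the product rule and integrate the resulting polynomials term by term.
  ∫_0^π u² dx = ∫_0^π (x^8/4 - π*x^7 + 3*π^2*x^6/2 - π^3*x^5 + π^4*x^4/4) dx. Term by term:
    ∫_0^π x^8/4 dx = π^9/36;  ∫_0^π -π*x^7 dx = -π^9/8;  ∫_0^π 3*π^2*x^6/2 dx = 3*π^9/14;
    ∫_0^π -π^3*x^5 dx = -π^9/6;  ∫_0^π π^4*x^4/4 dx = π^9/20.
  Sum: π^9/36 − π^9/8 + 3*π^9/14 − π^9/6 + π^9/20 = π^9/2520.
  ∫_0^π (u')² dx = ∫_0^π (4*x^6 - 12*π*x^5 + 13*π^2*x^4 - 6*π^3*x^3 + π^4*x^2) dx. Term by term:
    ∫_0^π 4*x^6 dx = 4*π^7/7;  ∫_0^π -12*π*x^5 dx = -2*π^7;  ∫_0^π 13*π^2*x^4 dx = 13*π^7/5;
    ∫_0^π -6*π^3*x^3 dx = -3*π^7/2;  ∫_0^π π^4*x^2 dx = π^7/3.
  Sum: 4*π^7/7 − 2*π^7 + 13*π^7/5 − 3*π^7/2 + π^7/3 = π^7/210.
∫_0^π u² dx = π^9/2520, so ||u||_L² = sqrt(70)*π^(9/2)/420.
∫_0^π (u')² dx = π^7/210, so ||u'||_L² = sqrt(210)*π^(7/2)/210.
Ratio ||u||_L² / ||u'||_L² = sqrt(3)*π/6.
Sharp Poincaré constant on H^1_0(0, π) is C_P = L/π = 1, achieved by sin(x).
A polynomial bump cannot attain the sharp Poincaré constant (only the first sine eigenfunction does), so the ratio is strictly less than C_P, consistent with ||u||_L² ≤ C_P ||u'||_L².


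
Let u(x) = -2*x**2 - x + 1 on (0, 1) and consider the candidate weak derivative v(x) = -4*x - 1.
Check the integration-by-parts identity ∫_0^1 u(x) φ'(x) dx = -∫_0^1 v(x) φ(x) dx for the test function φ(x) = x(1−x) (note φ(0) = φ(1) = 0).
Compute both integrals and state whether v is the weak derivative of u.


LHS = 1/2, RHS = 1/2. Yes, v = u' weakly.

u(x) = -2*x**2 - x + 1, classical derivative u'(x) = -4*x - 1.
φ(x) = x(1−x), so φ'(x) = 1 - 2*x.
Note φ(0) = φ(1) = 0, so the boundary term u·φ vanishes.
LHS = ∫_0^1 u(x) φ'(x) dx = ∫_0^1 (4*x^3 - 3*x + 1) dx. Term by term:
  ∫_0^1 4*x^3 dx = 1;  ∫_0^1 -3*x dx = -3/2;  ∫_0^1 1 dx = 1.
Sum: 1 − 3/2 + 1 = 1/2.
So LHS = 1/2.
∫_0^1 v(x) φ(x) dx = ∫_0^1 (4*x^3 - 3*x^2 - x) dx. Term by term:
  ∫_0^1 4*x^3 dx = 1;  ∫_0^1 -3*x^2 dx = -1;  ∫_0^1 -x dx = -1/2.
Sum: 1 − 1 − 1/2 = -1/2.
So RHS = -∫_0^1 v(x) φ(x) dx = 1/2.
LHS = RHS, so the identity holds for this test φ.
Moreover u is smooth here and v(x) = u'(x) = -4*x - 1 pointwise, so the identity holds for every test function. Hence v is the weak derivative of u.


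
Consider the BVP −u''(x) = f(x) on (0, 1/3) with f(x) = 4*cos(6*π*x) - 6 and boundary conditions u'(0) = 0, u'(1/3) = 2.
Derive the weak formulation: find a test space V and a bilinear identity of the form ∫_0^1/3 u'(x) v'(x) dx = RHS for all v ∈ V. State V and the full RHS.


V = H^1(0, 1/3) (v unrestricted at boundary; u is determined up to an additive constant); weak form: ∫_0^1/3 u'v' dx = ∫_0^1/3 (4*cos(6*π*x) - 6) v dx + 2·v(1/3) for all v ∈ V.

Multiply both sides by a test function v and integrate from 0 to 1/3:
  ∫_0^1/3 −u''(x) v(x) dx = ∫_0^1/3 f(x) v(x) dx.
Integrate the LHS by parts once:
  ∫_0^1/3 −u'' v dx = −[u'(x) v(x)]_0^1/3 + ∫_0^1/3 u'(x) v'(x) dx.
Thus ∫_0^1/3 u'(x) v'(x) dx = ∫_0^1/3 f(x) v(x) dx + [u'(x) v(x)]_0^1/3.
Choose V so that boundary terms are either known or forced to vanish.
u has inhomogeneous Neumann u'(0) = 0, u'(1/3) = 2. [u' v]_0^1/3 = (2)·v(1/3) − (0)·v(0) = 2·v(1/3). Take V = H^1(0, 1/3); boundary term becomes part of RHS.
Weak formulation: find u (satisfying any essential BC) such that ∫_0^1/3 u'(x) v'(x) dx = ∫_0^1/3 f v dx + 2·v(1/3) for all v ∈ V (Neumann data are natural BCs: they enter the RHS as boundary terms).
Substituting f(x) = 4*cos(6*π*x) - 6, the right-hand side is ∫_0^1/3 (4*cos(6*π*x) - 6) v dx + 2·v(1/3).
Compatibility check (pure Neumann): taking v ≡ 1 ∈ V gives 0 = ∫_0^1/3 f dx + (2) − (0), i.e. ∫_0^1/3 f dx must equal u'(0) − u'(1/3) = -2. Indeed ∫_0^1/3 (4*cos(6*π*x) - 6) dx = -2, so the data are compatible. The solution is then unique only up to an additive constant (fix it e.g. by requiring ∫_0^1/3 u dx = 0).


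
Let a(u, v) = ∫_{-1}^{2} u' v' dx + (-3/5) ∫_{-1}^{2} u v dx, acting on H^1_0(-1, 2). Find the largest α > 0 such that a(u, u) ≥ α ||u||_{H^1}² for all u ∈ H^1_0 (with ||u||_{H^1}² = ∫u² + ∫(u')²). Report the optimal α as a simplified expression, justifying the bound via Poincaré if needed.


α = (-27/5 + π^2)/(9 + π^2)

Coercivity of a(·,·) on H^1_0(-1, 2) means a(u, u) ≥ α ||u||_{H^1}² for every u ∈ H^1_0.
The interval has length L = 3, and Poincaré/coercivity depend only on L. Here a(u, u) = ∫(u')² + (-3/5)·∫u².
Here c = -3/5 < 0 with |c| < (π/L)² = π^2/9, so coercivity still holds. The condition a(u,u) ≥ α||u||_{H^1}² reads (1−α)∫(u')² ≥ (α−c)∫u². Any admissible α is ≤ 1 (rapidly oscillating u have ∫u²/∫(u')² → 0), and α = 1 would force 0 ≥ (1−c)∫u², impossible since c < 1; so 1−α > 0. By the sharp Poincaré inequality on H^1_0 of an interval of length L, ∫(u')² ≥ (π/L)²∫u² with equality for the first sine mode sin(π(x−x₀)/L) (x₀ the left endpoint), so the inequality holds for all u iff (1−α)(π/L)² ≥ α − c, i.e. α ≤ ((π/L)² + c)/((π/L)² + 1) = (1 + c(L/π)²)/(1 + (L/π)²). (Direct route, valid since c ≤ 0: Poincaré gives c∫u² ≥ c(L/π)²∫(u')², so a(u,u) ≥ (1 + c(L/π)²)∫(u')², while ||u||_{H^1}² ≤ (1 + (L/π)²)∫(u')²; dividing yields the same α.) With (π/L)² = π^2/9 and c = -3/5, the largest admissible constant is α = ((π/L)² + c)/((π/L)² + 1).
Simplifying, α = (-27/5 + π^2)/(9 + π^2).


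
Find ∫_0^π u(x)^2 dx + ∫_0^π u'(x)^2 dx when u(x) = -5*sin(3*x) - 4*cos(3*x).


||u||_{H^1(0,π)}^2 = 205*π

u'(x) = 12*sin(3*x) - 15*cos(3*x).
Expand u² and (u')² and integrate term by term on (0, π), using: for integers n ≥ 1, ∫_0^π sin²(nx) dx = ∫_0^π cos²(nx) dx = π/2; for n ≠ n', ∫_0^π sin(nx)sin(n'x) dx = ∫_0^π cos(nx)cos(n'x) dx = 0; and by product-to-sum, ∫_0^π sin(nx)cos(n'x) dx = ½∫_0^π [sin((n+n')x) + sin((n−n')x)] dx, which is 0 when n+n' is even and 2n/(n²−n'²) when n+n' is odd (it need not vanish on (0, π)).
  u² squared terms: (-5)²·∫sin(3x)² dx = 25·π/2 = 25*π/2;  (-4)²·∫cos(3x)² dx = 16·π/2 = 8*π.
  u² cross terms: 2·(-5)·(-4)·∫sin(3x)·cos(3x) dx = 40·(0) = 0.
  So ∫_0^π u² dx = 25*π/2 + 8*π + 0 = 41*π/2.
  (u')² squared terms: (-15)²·∫cos(3x)² dx = 225·π/2 = 225*π/2;  (12)²·∫sin(3x)² dx = 144·π/2 = 72*π.
  (u')² cross terms: 2·(-15)·(12)·∫cos(3x)·sin(3x) dx = -360·(0) = 0.
  So ∫_0^π (u')² dx = 225*π/2 + 72*π + 0 = 369*π/2.
||u||_{H^1}^2 = (41*π/2) + (369*π/2) = 205*π.


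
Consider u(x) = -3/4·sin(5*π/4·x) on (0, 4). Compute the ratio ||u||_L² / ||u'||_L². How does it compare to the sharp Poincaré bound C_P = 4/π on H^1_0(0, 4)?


||u||_L² / ||u'||_L² = 4/(5*π) < C_P = 4/π.

u(x) = -3/4·sin(5*π/4·x), so u'(x) = -15*π*cos(5*π*x/4)/16.
Writing u(x) = A·sin(kπx/L) with A = -3/4 and k = 5, use ∫_0^L sin²(kπx/L) dx = L/2 and ∫_0^L cos²(kπx/L) dx = L/2.
u² = 9/16·sin²(5*π/4·x) and (u')² = 225*π^2/256·cos²(5*π/4·x), and each of sin², cos² integrates to L/2 = 2 over (0, 4).
∫_0^4 u² dx = 9/8, so ||u||_L² = 3*sqrt(2)/4.
∫_0^4 (u')² dx = 225*π^2/128, so ||u'||_L² = 15*sqrt(2)*π/16.
Ratio ||u||_L² / ||u'||_L² = 4/(5*π).
Sharp Poincaré constant on H^1_0(0, 4) is C_P = L/π = 4/π, achieved by sin(π/4·x).
This is the k = 5 harmonic; the ratio L/(kπ) is strictly less than C_P = L/π, consistent with the sharp inequality ||u||_L² ≤ C_P ||u'||_L².


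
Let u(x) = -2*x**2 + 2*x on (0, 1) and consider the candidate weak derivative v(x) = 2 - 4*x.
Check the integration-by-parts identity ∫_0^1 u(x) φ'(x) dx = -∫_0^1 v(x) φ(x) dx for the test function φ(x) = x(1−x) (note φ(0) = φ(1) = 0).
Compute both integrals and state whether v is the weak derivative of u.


LHS = 0, RHS = 0. Yes, v = u' weakly.

u(x) = -2*x**2 + 2*x, classical derivative u'(x) = 2 - 4*x.
φ(x) = x(1−x), so φ'(x) = 1 - 2*x.
Note φ(0) = φ(1) = 0, so the boundary term u·φ vanishes.
LHS = ∫_0^1 u(x) φ'(x) dx = ∫_0^1 (4*x^3 - 6*x^2 + 2*x) dx. Term by term:
  ∫_0^1 4*x^3 dx = 1;  ∫_0^1 -6*x^2 dx = -2;  ∫_0^1 2*x dx = 1.
Sum: 1 − 2 + 1 = 0.
So LHS = 0.
∫_0^1 v(x) φ(x) dx = ∫_0^1 (4*x^3 - 6*x^2 + 2*x) dx. Term by term:
  ∫_0^1 4*x^3 dx = 1;  ∫_0^1 -6*x^2 dx = -2;  ∫_0^1 2*x dx = 1.
Sum: 1 − 2 + 1 = 0.
So RHS = -∫_0^1 v(x) φ(x) dx = 0.
LHS = RHS, so the identity holds for this test φ.
Moreover u is smooth here and v(x) = u'(x) = 2 - 4*x pointwise, so the identity holds for every test function. Hence v is the weak derivative of u.


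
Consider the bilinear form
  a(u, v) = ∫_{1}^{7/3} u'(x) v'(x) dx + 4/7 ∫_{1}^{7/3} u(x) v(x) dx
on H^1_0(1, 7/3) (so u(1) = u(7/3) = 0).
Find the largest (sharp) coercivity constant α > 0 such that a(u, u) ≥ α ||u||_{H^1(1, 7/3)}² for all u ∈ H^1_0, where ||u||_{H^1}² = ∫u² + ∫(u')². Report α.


α = (64 + 63*π^2)/(7*(16 + 9*π^2))

Coercivity of a(·,·) on H^1_0(1, 7/3) means a(u, u) ≥ α ||u||_{H^1}² for every u ∈ H^1_0.
The interval has length L = 4/3, and Poincaré/coercivity depend only on L. Here a(u, u) = ∫(u')² + (4/7)·∫u².
Here 0 < c = 4/7 < 1. The condition a(u,u) ≥ α||u||_{H^1}² reads (1−α)∫(u')² ≥ (α−c)∫u². Any admissible α is ≤ 1 (rapidly oscillating u have ∫u²/∫(u')² → 0), and α = 1 would force 0 ≥ (1−c)∫u², impossible since c < 1; so 1−α > 0. By the sharp Poincaré inequality on H^1_0 of an interval of length L, ∫(u')² ≥ (π/L)²∫u² with equality for the first sine mode sin(π(x−x₀)/L) (x₀ the left endpoint), so the inequality holds for all u iff (1−α)(π/L)² ≥ α − c, i.e. α ≤ ((π/L)² + c)/((π/L)² + 1) = (1 + c(L/π)²)/(1 + (L/π)²). With (π/L)² = 9*π^2/16 and c = 4/7, the largest admissible constant is α = ((π/L)² + c)/((π/L)² + 1).
Simplifying, α = (64 + 63*π^2)/(7*(16 + 9*π^2)).


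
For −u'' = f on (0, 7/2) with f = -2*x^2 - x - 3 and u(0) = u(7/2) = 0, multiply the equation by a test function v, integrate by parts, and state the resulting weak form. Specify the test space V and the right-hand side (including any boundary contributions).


V = H^1_0(0, 7/2) (so v(0) = v(7/2) = 0); weak form: ∫_0^7/2 u'v' dx = ∫_0^7/2 (-2*x^2 - x - 3) v dx for all v ∈ V.

Multiply both sides by a test function v and integrate from 0 to 7/2:
  ∫_0^7/2 −u''(x) v(x) dx = ∫_0^7/2 f(x) v(x) dx.
Integrate the LHS by parts once:
  ∫_0^7/2 −u'' v dx = −[u'(x) v(x)]_0^7/2 + ∫_0^7/2 u'(x) v'(x) dx.
Thus ∫_0^7/2 u'(x) v'(x) dx = ∫_0^7/2 f(x) v(x) dx + [u'(x) v(x)]_0^7/2.
Choose V so that boundary terms are either known or forced to vanish.
u is Dirichlet: u(0) = u(7/2) = 0. Let V = H^1_0(0, 7/2); then v(0) = v(7/2) = 0, and [u' v]_0^7/2 = 0.
Weak formulation: find u (satisfying any essential BC) such that ∫_0^7/2 u'(x) v'(x) dx = ∫_0^7/2 f v dx for all v ∈ V.
Substituting f(x) = -2*x^2 - x - 3, the right-hand side is ∫_0^7/2 (-2*x^2 - x - 3) v dx.


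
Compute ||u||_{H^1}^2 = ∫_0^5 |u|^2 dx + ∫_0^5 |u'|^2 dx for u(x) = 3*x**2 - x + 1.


||u||_{H^1}^2 = 37885/6

The H^1 norm (squared) on an interval (0, L) is
  ||u||_{H^1}^2 = ∫_0^L u(x)^2 dx + ∫_0^L u'(x)^2 dx.
Compute u'(x) = 6*x - 1.
Then u(x)^2 = 9*x**4 - 6*x**3 + 7*x**2 - 2*x + 1 and u'(x)^2 = 36*x**2 - 12*x + 1.
Integrate each monomial from 0 to 5 using ∫_0^5 c·x^n dx = c·5^(n+1)/(n+1):
  ∫_0^5 u(x)^2 dx = ∫_0^5 (9*x^4 - 6*x^3 + 7*x^2 - 2*x + 1) dx. Term by term:
    ∫_0^5 9*x^4 dx = 5625;  ∫_0^5 -6*x^3 dx = -1875/2;  ∫_0^5 7*x^2 dx = 875/3;
    ∫_0^5 -2*x dx = -25;  ∫_0^5 1 dx = 5.
  Sum: 5625 − 1875/2 + 875/3 − 25 + 5 = 29755/6.
  ∫_0^5 u'(x)^2 dx = ∫_0^5 (36*x^2 - 12*x + 1) dx. Term by term:
    ∫_0^5 36*x^2 dx = 1500;  ∫_0^5 -12*x dx = -150;  ∫_0^5 1 dx = 5.
  Sum: 1500 − 150 + 5 = 1355.
Adding: ||u||_{H^1}^2 = 29755/6 + 1355 = 37885/6.


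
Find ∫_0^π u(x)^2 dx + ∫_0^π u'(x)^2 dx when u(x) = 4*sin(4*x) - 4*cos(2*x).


||u||_{H^1(0,π)}^2 = 176*π

u'(x) = 8*sin(2*x) + 16*cos(4*x).
Expand u² and (u')² and integrate term by term on (0, π), using: for integers n ≥ 1, ∫_0^π sin²(nx) dx = ∫_0^π cos²(nx) dx = π/2; for n ≠ n', ∫_0^π sin(nx)sin(n'x) dx = ∫_0^π cos(nx)cos(n'x) dx = 0; and by product-to-sum, ∫_0^π sin(nx)cos(n'x) dx = ½∫_0^π [sin((n+n')x) + sin((n−n')x)] dx, which is 0 when n+n' is even and 2n/(n²−n'²) when n+n' is odd (it need not vanish on (0, π)).
  u² squared terms: (-4)²·∫cos(2x)² dx = 16·π/2 = 8*π;  (4)²·∫sin(4x)² dx = 16·π/2 = 8*π.
  u² cross terms: 2·(-4)·(4)·∫cos(2x)·sin(4x) dx = -32·(0) = 0.
  So ∫_0^π u² dx = 8*π + 8*π + 0 = 16*π.
  (u')² squared terms: (8)²·∫sin(2x)² dx = 64·π/2 = 32*π;  (16)²·∫cos(4x)² dx = 256·π/2 = 128*π.
  (u')² cross terms: 2·(8)·(16)·∫sin(2x)·cos(4x) dx = 256·(0) = 0.
  So ∫_0^π (u')² dx = 32*π + 128*π + 0 = 160*π.
||u||_{H^1}^2 = (16*π) + (160*π) = 176*π.


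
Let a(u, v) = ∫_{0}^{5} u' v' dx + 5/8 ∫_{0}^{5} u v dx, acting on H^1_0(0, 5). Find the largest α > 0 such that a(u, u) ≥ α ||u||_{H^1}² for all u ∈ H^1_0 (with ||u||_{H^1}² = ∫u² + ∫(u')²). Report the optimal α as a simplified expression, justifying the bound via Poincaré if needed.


α = (π^2 + 125/8)/(π^2 + 25)

Coercivity of a(·,·) on H^1_0(0, 5) means a(u, u) ≥ α ||u||_{H^1}² for every u ∈ H^1_0.
The interval has length L = 5, and Poincaré/coercivity depend only on L. Here a(u, u) = ∫(u')² + (5/8)·∫u².
Here 0 < c = 5/8 < 1. The condition a(u,u) ≥ α||u||_{H^1}² reads (1−α)∫(u')² ≥ (α−c)∫u². Any admissible α is ≤ 1 (rapidly oscillating u have ∫u²/∫(u')² → 0), and α = 1 would force 0 ≥ (1−c)∫u², impossible since c < 1; so 1−α > 0. By the sharp Poincaré inequality on H^1_0 of an interval of length L, ∫(u')² ≥ (π/L)²∫u² with equality for the first sine mode sin(π(x−x₀)/L) (x₀ the left endpoint), so the inequality holds for all u iff (1−α)(π/L)² ≥ α − c, i.e. α ≤ ((π/L)² + c)/((π/L)² + 1) = (1 + c(L/π)²)/(1 + (L/π)²). With (π/L)² = π^2/25 and c = 5/8, the largest admissible constant is α = ((π/L)² + c)/((π/L)² + 1).
Simplifying, α = (π^2 + 125/8)/(π^2 + 25).


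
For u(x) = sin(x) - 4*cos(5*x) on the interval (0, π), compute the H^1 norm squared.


||u||_{H^1(0,π)}^2 = 209*π

u'(x) = 20*sin(5*x) + cos(x).
Expand u² and (u')² and integrate term by term on (0, π), using: for integers n ≥ 1, ∫_0^π sin²(nx) dx = ∫_0^π cos²(nx) dx = π/2; for n ≠ n', ∫_0^π sin(nx)sin(n'x) dx = ∫_0^π cos(nx)cos(n'x) dx = 0; and by product-to-sum, ∫_0^π sin(nx)cos(n'x) dx = ½∫_0^π [sin((n+n')x) + sin((n−n')x)] dx, which is 0 when n+n' is even and 2n/(n²−n'²) when n+n' is odd (it need not vanish on (0, π)).
  u² squared terms: (-4)²·∫cos(5x)² dx = 16·π/2 = 8*π;  (1)²·∫sin(x)² dx = 1·π/2 = π/2.
  u² cross terms: 2·(-4)·(1)·∫cos(5x)·sin(x) dx = -8·(0) = 0.
  So ∫_0^π u² dx = 8*π + π/2 + 0 = 17*π/2.
  (u')² squared terms: (20)²·∫sin(5x)² dx = 400·π/2 = 200*π;  (1)²·∫cos(x)² dx = 1·π/2 = π/2.
  (u')² cross terms: 2·(20)·(1)·∫sin(5x)·cos(x) dx = 40·(0) = 0.
  So ∫_0^π (u')² dx = 200*π + π/2 + 0 = 401*π/2.
||u||_{H^1}^2 = (17*π/2) + (401*π/2) = 209*π.


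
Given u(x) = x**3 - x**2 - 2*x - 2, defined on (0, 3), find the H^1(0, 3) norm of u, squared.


||u||_{H^1}^2 = 7491/35

The H^1 norm (squared) on an interval (0, L) is
  ||u||_{H^1}^2 = ∫_0^L u(x)^2 dx + ∫_0^L u'(x)^2 dx.
Compute u'(x) = 3*x**2 - 2*x - 2.
Then u(x)^2 = x**6 - 2*x**5 - 3*x**4 + 8*x**2 + 8*x + 4 and u'(x)^2 = 9*x**4 - 12*x**3 - 8*x**2 + 8*x + 4.
Integrate each monomial from 0 to 3 using ∫_0^3 c·x^n dx = c·3^(n+1)/(n+1):
  ∫_0^3 u(x)^2 dx = ∫_0^3 (x^6 - 2*x^5 - 3*x^4 + 8*x^2 + 8*x + 4) dx. Term by term:
    ∫_0^3 x^6 dx = 2187/7;  ∫_0^3 -2*x^5 dx = -243;  ∫_0^3 -3*x^4 dx = -729/5;
    ∫_0^3 8*x^2 dx = 72;  ∫_0^3 8*x dx = 36;  ∫_0^3 4 dx = 12.
  Sum: 2187/7 − 243 − 729/5 + 72 + 36 + 12 = 1527/35.
  ∫_0^3 u'(x)^2 dx = ∫_0^3 (9*x^4 - 12*x^3 - 8*x^2 + 8*x + 4) dx. Term by term:
    ∫_0^3 9*x^4 dx = 2187/5;  ∫_0^3 -12*x^3 dx = -243;  ∫_0^3 -8*x^2 dx = -72;
    ∫_0^3 8*x dx = 36;  ∫_0^3 4 dx = 12.
  Sum: 2187/5 − 243 − 72 + 36 + 12 = 852/5.
Adding: ||u||_{H^1}^2 = 1527/35 + 852/5 = 7491/35.


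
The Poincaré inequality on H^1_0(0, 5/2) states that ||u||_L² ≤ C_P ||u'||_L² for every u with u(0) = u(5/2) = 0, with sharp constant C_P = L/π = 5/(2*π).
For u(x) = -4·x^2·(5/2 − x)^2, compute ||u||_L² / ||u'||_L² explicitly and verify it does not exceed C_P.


||u||_L² / ||u'||_L² = 5*sqrt(3)/12 < C_P = 5/(2*π).

u(x) = -4·x^2·(5/2 − x)^2, so u'(x) = 2*x*(-8*x^2 + 30*x - 25).
u(x) = -4·x^2·(5/2 − x)^2 vanishes at x = 0 and x = 5/2, so u ∈ H^1_0(0, 5/2). Differentiate via the product rule and integrate the resulting polynomials term by term.
  ∫_0^5/2 u² dx = ∫_0^5/2 (16*x^8 - 160*x^7 + 600*x^6 - 1000*x^5 + 625*x^4) dx. Term by term:
    ∫_0^5/2 16*x^8 dx = 1953125/288;  ∫_0^5/2 -160*x^7 dx = -1953125/64;  ∫_0^5/2 600*x^6 dx = 5859375/112;
    ∫_0^5/2 -1000*x^5 dx = -1953125/48;  ∫_0^5/2 625*x^4 dx = 390625/32.
  Sum: 1953125/288 − 1953125/64 + 5859375/112 − 1953125/48 + 390625/32 = 390625/4032.
  ∫_0^5/2 (u')² dx = ∫_0^5/2 (256*x^6 - 1920*x^5 + 5200*x^4 - 6000*x^3 + 2500*x^2) dx. Term by term:
    ∫_0^5/2 256*x^6 dx = 156250/7;  ∫_0^5/2 -1920*x^5 dx = -78125;  ∫_0^5/2 5200*x^4 dx = 203125/2;
    ∫_0^5/2 -6000*x^3 dx = -234375/4;  ∫_0^5/2 2500*x^2 dx = 78125/6.
  Sum: 156250/7 − 78125 + 203125/2 − 234375/4 + 78125/6 = 15625/84.
∫_0^5/2 u² dx = 390625/4032, so ||u||_L² = 625*sqrt(7)/168.
∫_0^5/2 (u')² dx = 15625/84, so ||u'||_L² = 125*sqrt(21)/42.
Ratio ||u||_L² / ||u'||_L² = 5*sqrt(3)/12.
Sharp Poincaré constant on H^1_0(0, 5/2) is C_P = L/π = 5/(2*π), achieved by sin(2*π/5·x).
A polynomial bump cannot attain the sharp Poincaré constant (only the first sine eigenfunction does), so the ratio is strictly less than C_P, consistent with ||u||_L² ≤ C_P ||u'||_L².


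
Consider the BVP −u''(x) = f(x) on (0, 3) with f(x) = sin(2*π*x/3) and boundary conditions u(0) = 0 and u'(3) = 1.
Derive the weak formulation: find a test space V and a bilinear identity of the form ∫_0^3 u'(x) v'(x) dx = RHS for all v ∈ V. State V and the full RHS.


V = {v ∈ H^1(0, 3) : v(0) = 0} (test functions vanish at x = 0 where u is specified); weak form: ∫_0^3 u'v' dx = ∫_0^3 (sin(2*π*x/3)) v dx + v(3) for all v ∈ V.

Multiply both sides by a test function v and integrate from 0 to 3:
  ∫_0^3 −u''(x) v(x) dx = ∫_0^3 f(x) v(x) dx.
Integrate the LHS by parts once:
  ∫_0^3 −u'' v dx = −[u'(x) v(x)]_0^3 + ∫_0^3 u'(x) v'(x) dx.
Thus ∫_0^3 u'(x) v'(x) dx = ∫_0^3 f(x) v(x) dx + [u'(x) v(x)]_0^3.
Choose V so that boundary terms are either known or forced to vanish.
Mixed BC: u(0) = 0 (Dirichlet) and u'(3) = 1 (Neumann). Define V = {v ∈ H^1(0, 3) : v(0) = 0}. Then [u' v]_0^3 = u'(3)·v(3) − u'(0)·0 = v(3).
Weak formulation: find u (satisfying any essential BC) such that ∫_0^3 u'(x) v'(x) dx = ∫_0^3 f v dx + v(3) for all v ∈ V (Dirichlet at 0 absorbed into V; Neumann datum at x = 3 contributes the boundary term).
Substituting f(x) = sin(2*π*x/3), the right-hand side is ∫_0^3 (sin(2*π*x/3)) v dx + v(3).


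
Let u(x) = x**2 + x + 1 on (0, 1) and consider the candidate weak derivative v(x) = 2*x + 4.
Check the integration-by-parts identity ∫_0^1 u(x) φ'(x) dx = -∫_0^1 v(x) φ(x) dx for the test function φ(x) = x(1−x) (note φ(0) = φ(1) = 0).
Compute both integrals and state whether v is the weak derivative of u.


LHS = -1/3, RHS = -5/6. No, v is not the weak derivative of u.

u(x) = x**2 + x + 1, classical derivative u'(x) = 2*x + 1.
φ(x) = x(1−x), so φ'(x) = 1 - 2*x.
Note φ(0) = φ(1) = 0, so the boundary term u·φ vanishes.
LHS = ∫_0^1 u(x) φ'(x) dx = ∫_0^1 (-2*x^3 - x^2 - x + 1) dx. Term by term:
  ∫_0^1 -2*x^3 dx = -1/2;  ∫_0^1 -x^2 dx = -1/3;  ∫_0^1 -x dx = -1/2;
  ∫_0^1 1 dx = 1.
Sum: -1/2 − 1/3 − 1/2 + 1 = -1/3.
So LHS = -1/3.
∫_0^1 v(x) φ(x) dx = ∫_0^1 (-2*x^3 - 2*x^2 + 4*x) dx. Term by term:
  ∫_0^1 -2*x^3 dx = -1/2;  ∫_0^1 -2*x^2 dx = -2/3;  ∫_0^1 4*x dx = 2.
Sum: -1/2 − 2/3 + 2 = 5/6.
So RHS = -∫_0^1 v(x) φ(x) dx = -5/6.
LHS − RHS = 1/2 ≠ 0, so the identity fails.
(For a valid weak derivative the identity must hold for EVERY test function, in particular this one. The failure shows v is NOT the weak derivative of u.)
Correct weak derivative would be u'(x) = 2*x + 1.


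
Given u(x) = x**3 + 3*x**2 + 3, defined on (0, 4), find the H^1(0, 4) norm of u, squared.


||u||_{H^1}^2 = 489964/35

The H^1 norm (squared) on an interval (0, L) is
  ||u||_{H^1}^2 = ∫_0^L u(x)^2 dx + ∫_0^L u'(x)^2 dx.
Compute u'(x) = 3*x**2 + 6*x.
Then u(x)^2 = x**6 + 6*x**5 + 9*x**4 + 6*x**3 + 18*x**2 + 9 and u'(x)^2 = 9*x**4 + 36*x**3 + 36*x**2.
Integrate each monomial from 0 to 4 using ∫_0^4 c·x^n dx = c·4^(n+1)/(n+1):
  ∫_0^4 u(x)^2 dx = ∫_0^4 (x^6 + 6*x^5 + 9*x^4 + 6*x^3 + 18*x^2 + 9) dx. Term by term:
    ∫_0^4 x^6 dx = 16384/7;  ∫_0^4 6*x^5 dx = 4096;  ∫_0^4 9*x^4 dx = 9216/5;
    ∫_0^4 6*x^3 dx = 384;  ∫_0^4 18*x^2 dx = 384;  ∫_0^4 9 dx = 36.
  Sum: 16384/7 + 4096 + 9216/5 + 384 + 384 + 36 = 317932/35.
  ∫_0^4 u'(x)^2 dx = ∫_0^4 (9*x^4 + 36*x^3 + 36*x^2) dx. Term by term:
    ∫_0^4 9*x^4 dx = 9216/5;  ∫_0^4 36*x^3 dx = 2304;  ∫_0^4 36*x^2 dx = 768.
  Sum: 9216/5 + 2304 + 768 = 24576/5.
Adding: ||u||_{H^1}^2 = 317932/35 + 24576/5 = 489964/35.


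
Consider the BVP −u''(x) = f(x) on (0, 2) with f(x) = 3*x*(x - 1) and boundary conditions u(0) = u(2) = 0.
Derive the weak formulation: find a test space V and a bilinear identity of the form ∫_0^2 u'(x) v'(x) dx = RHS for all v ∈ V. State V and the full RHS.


V = H^1_0(0, 2) (so v(0) = v(2) = 0); weak form: ∫_0^2 u'v' dx = ∫_0^2 (3*x*(x - 1)) v dx for all v ∈ V.

Multiply both sides by a test function v and integrate from 0 to 2:
  ∫_0^2 −u''(x) v(x) dx = ∫_0^2 f(x) v(x) dx.
Integrate the LHS by parts once:
  ∫_0^2 −u'' v dx = −[u'(x) v(x)]_0^2 + ∫_0^2 u'(x) v'(x) dx.
Thus ∫_0^2 u'(x) v'(x) dx = ∫_0^2 f(x) v(x) dx + [u'(x) v(x)]_0^2.
Choose V so that boundary terms are either known or forced to vanish.
u is Dirichlet: u(0) = u(2) = 0. Let V = H^1_0(0, 2); then v(0) = v(2) = 0, and [u' v]_0^2 = 0.
Weak formulation: find u (satisfying any essential BC) such that ∫_0^2 u'(x) v'(x) dx = ∫_0^2 f v dx for all v ∈ V.
Substituting f(x) = 3*x*(x - 1), the right-hand side is ∫_0^2 (3*x*(x - 1)) v dx.


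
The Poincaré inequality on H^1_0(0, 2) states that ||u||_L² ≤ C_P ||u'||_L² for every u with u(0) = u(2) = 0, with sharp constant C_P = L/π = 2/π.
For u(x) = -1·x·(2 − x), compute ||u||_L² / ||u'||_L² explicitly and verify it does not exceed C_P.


||u||_L² / ||u'||_L² = sqrt(10)/5 < C_P = 2/π.

u(x) = -1·x·(2 − x), so u'(x) = 2*x - 2.
u(x) = -1·x·(2 − x) vanishes at x = 0 and x = 2, so u ∈ H^1_0(0, 2). Differentiate via the product rule and integrate the resulting polynomials term by term.
  ∫_0^2 u² dx = ∫_0^2 (x^4 - 4*x^3 + 4*x^2) dx. Term by term:
    ∫_0^2 x^4 dx = 32/5;  ∫_0^2 -4*x^3 dx = -16;  ∫_0^2 4*x^2 dx = 32/3.
  Sum: 32/5 − 16 + 32/3 = 16/15.
  ∫_0^2 (u')² dx = ∫_0^2 (4*x^2 - 8*x + 4) dx. Term by term:
    ∫_0^2 4*x^2 dx = 32/3;  ∫_0^2 -8*x dx = -16;  ∫_0^2 4 dx = 8.
  Sum: 32/3 − 16 + 8 = 8/3.
∫_0^2 u² dx = 16/15, so ||u||_L² = 4*sqrt(15)/15.
∫_0^2 (u')² dx = 8/3, so ||u'||_L² = 2*sqrt(6)/3.
Ratio ||u||_L² / ||u'||_L² = sqrt(10)/5.
Sharp Poincaré constant on H^1_0(0, 2) is C_P = L/π = 2/π, achieved by sin(π/2·x).
A polynomial bump cannot attain the sharp Poincaré constant (only the first sine eigenfunction does), so the ratio is strictly less than C_P, consistent with ||u||_L² ≤ C_P ||u'||_L².


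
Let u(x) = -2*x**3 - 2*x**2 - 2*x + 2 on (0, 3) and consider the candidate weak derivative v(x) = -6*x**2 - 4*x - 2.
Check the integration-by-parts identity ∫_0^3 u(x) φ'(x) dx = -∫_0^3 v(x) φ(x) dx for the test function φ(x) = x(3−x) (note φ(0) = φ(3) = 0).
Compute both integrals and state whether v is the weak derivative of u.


LHS = 1089/10, RHS = 1089/10. Yes, v = u' weakly.

u(x) = -2*x**3 - 2*x**2 - 2*x + 2, classical derivative u'(x) = -6*x**2 - 4*x - 2.
φ(x) = x(3−x), so φ'(x) = 3 - 2*x.
Note φ(0) = φ(3) = 0, so the boundary term u·φ vanishes.
LHS = ∫_0^3 u(x) φ'(x) dx = ∫_0^3 (4*x^4 - 2*x^3 - 2*x^2 - 10*x + 6) dx. Term by term:
  ∫_0^3 4*x^4 dx = 972/5;  ∫_0^3 -2*x^3 dx = -81/2;  ∫_0^3 -2*x^2 dx = -18;
  ∫_0^3 -10*x dx = -45;  ∫_0^3 6 dx = 18.
Sum: 972/5 − 81/2 − 18 − 45 + 18 = 1089/10.
So LHS = 1089/10.
∫_0^3 v(x) φ(x) dx = ∫_0^3 (6*x^4 - 14*x^3 - 10*x^2 - 6*x) dx. Term by term:
  ∫_0^3 6*x^4 dx = 1458/5;  ∫_0^3 -14*x^3 dx = -567/2;  ∫_0^3 -10*x^2 dx = -90;
  ∫_0^3 -6*x dx = -27.
Sum: 1458/5 − 567/2 − 90 − 27 = -1089/10.
So RHS = -∫_0^3 v(x) φ(x) dx = 1089/10.
LHS = RHS, so the identity holds for this test φ.
Moreover u is smooth here and v(x) = u'(x) = -6*x**2 - 4*x - 2 pointwise, so the identity holds for every test function. Hence v is the weak derivative of u.


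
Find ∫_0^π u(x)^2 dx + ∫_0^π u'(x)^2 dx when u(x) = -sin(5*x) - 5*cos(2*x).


||u||_{H^1(0,π)}^2 = 500/21 + 151*π/2

u'(x) = 10*sin(2*x) - 5*cos(5*x).
Expand u² and (u')² and integrate term by term on (0, π), using: for integers n ≥ 1, ∫_0^π sin²(nx) dx = ∫_0^π cos²(nx) dx = π/2; for n ≠ n', ∫_0^π sin(nx)sin(n'x) dx = ∫_0^π cos(nx)cos(n'x) dx = 0; and by product-to-sum, ∫_0^π sin(nx)cos(n'x) dx = ½∫_0^π [sin((n+n')x) + sin((n−n')x)] dx, which is 0 when n+n' is even and 2n/(n²−n'²) when n+n' is odd (it need not vanish on (0, π)).
  u² squared terms: (-1)²·∫sin(5x)² dx = 1·π/2 = π/2;  (-5)²·∫cos(2x)² dx = 25·π/2 = 25*π/2.
  u² cross terms: 2·(-1)·(-5)·∫sin(5x)·cos(2x) dx = 10·(10/21) = 100/21.
  So ∫_0^π u² dx = π/2 + 25*π/2 + 100/21 = 100/21 + 13*π.
  (u')² squared terms: (-5)²·∫cos(5x)² dx = 25·π/2 = 25*π/2;  (10)²·∫sin(2x)² dx = 100·π/2 = 50*π.
  (u')² cross terms: 2·(-5)·(10)·∫cos(5x)·sin(2x) dx = -100·(-4/21) = 400/21.
  So ∫_0^π (u')² dx = 25*π/2 + 50*π + 400/21 = 400/21 + 125*π/2.
||u||_{H^1}^2 = (100/21 + 13*π) + (400/21 + 125*π/2) = 500/21 + 151*π/2.


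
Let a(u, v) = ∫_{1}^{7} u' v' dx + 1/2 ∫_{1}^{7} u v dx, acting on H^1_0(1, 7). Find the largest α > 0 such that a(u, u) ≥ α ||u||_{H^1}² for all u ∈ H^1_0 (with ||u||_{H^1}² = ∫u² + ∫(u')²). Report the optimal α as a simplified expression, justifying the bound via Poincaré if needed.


α = (π^2 + 18)/(π^2 + 36)

Coercivity of a(·,·) on H^1_0(1, 7) means a(u, u) ≥ α ||u||_{H^1}² for every u ∈ H^1_0.
The interval has length L = 6, and Poincaré/coercivity depend only on L. Here a(u, u) = ∫(u')² + (1/2)·∫u².
Here 0 < c = 1/2 < 1. The condition a(u,u) ≥ α||u||_{H^1}² reads (1−α)∫(u')² ≥ (α−c)∫u². Any admissible α is ≤ 1 (rapidly oscillating u have ∫u²/∫(u')² → 0), and α = 1 would force 0 ≥ (1−c)∫u², impossible since c < 1; so 1−α > 0. By the sharp Poincaré inequality on H^1_0 of an interval of length L, ∫(u')² ≥ (π/L)²∫u² with equality for the first sine mode sin(π(x−x₀)/L) (x₀ the left endpoint), so the inequality holds for all u iff (1−α)(π/L)² ≥ α − c, i.e. α ≤ ((π/L)² + c)/((π/L)² + 1) = (1 + c(L/π)²)/(1 + (L/π)²). With (π/L)² = π^2/36 and c = 1/2, the largest admissible constant is α = ((π/L)² + c)/((π/L)² + 1).
Simplifying, α = (π^2 + 18)/(π^2 + 36).


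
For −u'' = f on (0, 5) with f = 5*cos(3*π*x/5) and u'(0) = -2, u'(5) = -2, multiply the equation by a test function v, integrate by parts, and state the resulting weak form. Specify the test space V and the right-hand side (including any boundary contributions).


V = H^1(0, 5) (v unrestricted at boundary; u is determined up to an additive constant); weak form: ∫_0^5 u'v' dx = ∫_0^5 (5*cos(3*π*x/5)) v dx − 2·v(5) + 2·v(0) for all v ∈ V.

Multiply both sides by a test function v and integrate from 0 to 5:
  ∫_0^5 −u''(x) v(x) dx = ∫_0^5 f(x) v(x) dx.
Integrate the LHS by parts once:
  ∫_0^5 −u'' v dx = −[u'(x) v(x)]_0^5 + ∫_0^5 u'(x) v'(x) dx.
Thus ∫_0^5 u'(x) v'(x) dx = ∫_0^5 f(x) v(x) dx + [u'(x) v(x)]_0^5.
Choose V so that boundary terms are either known or forced to vanish.
u has inhomogeneous Neumann u'(0) = -2, u'(5) = -2. [u' v]_0^5 = (-2)·v(5) − (-2)·v(0) = − 2·v(5) + 2·v(0). Take V = H^1(0, 5); boundary term becomes part of RHS.
Weak formulation: find u (satisfying any essential BC) such that ∫_0^5 u'(x) v'(x) dx = ∫_0^5 f v dx − 2·v(5) + 2·v(0) for all v ∈ V (Neumann data are natural BCs: they enter the RHS as boundary terms).
Substituting f(x) = 5*cos(3*π*x/5), the right-hand side is ∫_0^5 (5*cos(3*π*x/5)) v dx − 2·v(5) + 2·v(0).
Compatibility check (pure Neumann): taking v ≡ 1 ∈ V gives 0 = ∫_0^5 f dx + (-2) − (-2), i.e. ∫_0^5 f dx must equal u'(0) − u'(5) = 0. Indeed ∫_0^5 (5*cos(3*π*x/5)) dx = 0, so the data are compatible. The solution is then unique only up to an additive constant (fix it e.g. by requiring ∫_0^5 u dx = 0).


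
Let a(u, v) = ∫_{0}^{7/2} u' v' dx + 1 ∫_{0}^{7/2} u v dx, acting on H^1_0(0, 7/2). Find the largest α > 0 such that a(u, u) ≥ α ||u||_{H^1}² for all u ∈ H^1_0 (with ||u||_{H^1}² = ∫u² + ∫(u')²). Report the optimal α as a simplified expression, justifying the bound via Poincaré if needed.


α = 1

Coercivity of a(·,·) on H^1_0(0, 7/2) means a(u, u) ≥ α ||u||_{H^1}² for every u ∈ H^1_0.
The interval has length L = 7/2, and Poincaré/coercivity depend only on L. Here a(u, u) = ∫(u')² + (1)·∫u².
Here c = 1 ≥ 1, so a(u,u) = ∫(u')² + c∫u² ≥ ∫(u')² + ∫u² = ||u||_{H^1}², i.e. α = 1 works. No larger α is possible: a(u,u) ≥ α||u||_{H^1}² means (1−α)∫(u')² ≥ (α−c)∫u², and for the modes u_n = sin(nπ(x−x₀)/L) (x₀ the left endpoint) one has ∫u_n²/∫(u_n')² = (L/(nπ))² → 0, so a(u_n,u_n)/||u_n||_{H^1}² → 1. Hence the optimal constant is α = 1.
Therefore α = 1.


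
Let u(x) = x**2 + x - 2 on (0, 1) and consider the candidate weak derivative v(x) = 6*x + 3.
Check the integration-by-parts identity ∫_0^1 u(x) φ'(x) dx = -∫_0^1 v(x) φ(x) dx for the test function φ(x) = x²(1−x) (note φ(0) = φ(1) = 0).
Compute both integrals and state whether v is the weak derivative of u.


LHS = -11/60, RHS = -11/20. No, v is not the weak derivative of u.

u(x) = x**2 + x - 2, classical derivative u'(x) = 2*x + 1.
φ(x) = x²(1−x), so φ'(x) = x*(2 - 3*x).
Note φ(0) = φ(1) = 0, so the boundary term u·φ vanishes.
LHS = ∫_0^1 u(x) φ'(x) dx = ∫_0^1 (-3*x^4 - x^3 + 8*x^2 - 4*x) dx. Term by term:
  ∫_0^1 -3*x^4 dx = -3/5;  ∫_0^1 -x^3 dx = -1/4;  ∫_0^1 8*x^2 dx = 8/3;
  ∫_0^1 -4*x dx = -2.
Sum: -3/5 − 1/4 + 8/3 − 2 = -11/60.
So LHS = -11/60.
∫_0^1 v(x) φ(x) dx = ∫_0^1 (-6*x^4 + 3*x^3 + 3*x^2) dx. Term by term:
  ∫_0^1 -6*x^4 dx = -6/5;  ∫_0^1 3*x^3 dx = 3/4;  ∫_0^1 3*x^2 dx = 1.
Sum: -6/5 + 3/4 + 1 = 11/20.
So RHS = -∫_0^1 v(x) φ(x) dx = -11/20.
LHS − RHS = 11/30 ≠ 0, so the identity fails.
(For a valid weak derivative the identity must hold for EVERY test function, in particular this one. The failure shows v is NOT the weak derivative of u.)
Correct weak derivative would be u'(x) = 2*x + 1.


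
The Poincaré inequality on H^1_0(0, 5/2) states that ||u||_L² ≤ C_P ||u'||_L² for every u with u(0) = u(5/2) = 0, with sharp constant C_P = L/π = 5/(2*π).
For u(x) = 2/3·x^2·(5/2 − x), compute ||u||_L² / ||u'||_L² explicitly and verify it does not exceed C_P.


||u||_L² / ||u'||_L² = 5*sqrt(14)/28 < C_P = 5/(2*π).

u(x) = 2/3·x^2·(5/2 − x), so u'(x) = 2*x*(5 - 3*x)/3.
u(x) = 2/3·x^2·(5/2 − x) vanishes at x = 0 and x = 5/2, so u ∈ H^1_0(0, 5/2). Differentiate via the product rule and integrate the resulting polynomials term by term.
  ∫_0^5/2 u² dx = ∫_0^5/2 (4*x^6/9 - 20*x^5/9 + 25*x^4/9) dx. Term by term:
    ∫_0^5/2 4*x^6/9 dx = 78125/2016;  ∫_0^5/2 -20*x^5/9 dx = -78125/864;  ∫_0^5/2 25*x^4/9 dx = 15625/288.
  Sum: 78125/2016 − 78125/864 + 15625/288 = 15625/6048.
  ∫_0^5/2 (u')² dx = ∫_0^5/2 (4*x^4 - 40*x^3/3 + 100*x^2/9) dx. Term by term:
    ∫_0^5/2 4*x^4 dx = 625/8;  ∫_0^5/2 -40*x^3/3 dx = -3125/24;  ∫_0^5/2 100*x^2/9 dx = 3125/54.
  Sum: 625/8 − 3125/24 + 3125/54 = 625/108.
∫_0^5/2 u² dx = 15625/6048, so ||u||_L² = 125*sqrt(42)/504.
∫_0^5/2 (u')² dx = 625/108, so ||u'||_L² = 25*sqrt(3)/18.
Ratio ||u||_L² / ||u'||_L² = 5*sqrt(14)/28.
Sharp Poincaré constant on H^1_0(0, 5/2) is C_P = L/π = 5/(2*π), achieved by sin(2*π/5·x).
A polynomial bump cannot attain the sharp Poincaré constant (only the first sine eigenfunction does), so the ratio is strictly less than C_P, consistent with ||u||_L² ≤ C_P ||u'||_L².


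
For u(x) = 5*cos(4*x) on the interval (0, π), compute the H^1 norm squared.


||u||_{H^1(0,π)}^2 = 425*π/2

u'(x) = -20*sin(4*x).
Expand u² and (u')² and integrate term by term on (0, π), using: for integers n ≥ 1, ∫_0^π sin²(nx) dx = ∫_0^π cos²(nx) dx = π/2; for n ≠ n', ∫_0^π sin(nx)sin(n'x) dx = ∫_0^π cos(nx)cos(n'x) dx = 0; and by product-to-sum, ∫_0^π sin(nx)cos(n'x) dx = ½∫_0^π [sin((n+n')x) + sin((n−n')x)] dx, which is 0 when n+n' is even and 2n/(n²−n'²) when n+n' is odd (it need not vanish on (0, π)).
  u² squared terms: (5)²·∫cos(4x)² dx = 25·π/2 = 25*π/2.
  So ∫_0^π u² dx = 25*π/2.
  (u')² squared terms: (-20)²·∫sin(4x)² dx = 400·π/2 = 200*π.
  So ∫_0^π (u')² dx = 200*π.
||u||_{H^1}^2 = (25*π/2) + (200*π) = 425*π/2.


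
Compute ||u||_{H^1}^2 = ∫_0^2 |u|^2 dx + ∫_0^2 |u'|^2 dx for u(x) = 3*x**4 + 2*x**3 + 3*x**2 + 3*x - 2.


||u||_{H^1}^2 = 275486/35

The H^1 norm (squared) on an interval (0, L) is
  ||u||_{H^1}^2 = ∫_0^L u(x)^2 dx + ∫_0^L u'(x)^2 dx.
Compute u'(x) = 12*x**3 + 6*x**2 + 6*x + 3.
Then u(x)^2 = 9*x**8 + 12*x**7 + 22*x**6 + 30*x**5 + 9*x**4 + 10*x**3 - 3*x**2 - 12*x + 4 and u'(x)^2 = 144*x**6 + 144*x**5 + 180*x**4 + 144*x**3 + 72*x**2 + 36*x + 9.
Integrate each monomial from 0 to 2 using ∫_0^2 c·x^n dx = c·2^(n+1)/(n+1):
  ∫_0^2 u(x)^2 dx = ∫_0^2 (9*x^8 + 12*x^7 + 22*x^6 + 30*x^5 + 9*x^4 + 10*x^3 - 3*x^2 - 12*x + 4) dx. Term by term:
    ∫_0^2 9*x^8 dx = 512;  ∫_0^2 12*x^7 dx = 384;  ∫_0^2 22*x^6 dx = 2816/7;
    ∫_0^2 30*x^5 dx = 320;  ∫_0^2 9*x^4 dx = 288/5;  ∫_0^2 10*x^3 dx = 40;
    ∫_0^2 -3*x^2 dx = -8;  ∫_0^2 -12*x dx = -24;  ∫_0^2 4 dx = 8.
  Sum: 512 + 384 + 2816/7 + 320 + 288/5 + 40 − 8 − 24 + 8 = 59216/35.
  ∫_0^2 u'(x)^2 dx = ∫_0^2 (144*x^6 + 144*x^5 + 180*x^4 + 144*x^3 + 72*x^2 + 36*x + 9) dx. Term by term:
    ∫_0^2 144*x^6 dx = 18432/7;  ∫_0^2 144*x^5 dx = 1536;  ∫_0^2 180*x^4 dx = 1152;
    ∫_0^2 144*x^3 dx = 576;  ∫_0^2 72*x^2 dx = 192;  ∫_0^2 36*x dx = 72;
    ∫_0^2 9 dx = 18.
  Sum: 18432/7 + 1536 + 1152 + 576 + 192 + 72 + 18 = 43254/7.
Adding: ||u||_{H^1}^2 = 59216/35 + 43254/7 = 275486/35.


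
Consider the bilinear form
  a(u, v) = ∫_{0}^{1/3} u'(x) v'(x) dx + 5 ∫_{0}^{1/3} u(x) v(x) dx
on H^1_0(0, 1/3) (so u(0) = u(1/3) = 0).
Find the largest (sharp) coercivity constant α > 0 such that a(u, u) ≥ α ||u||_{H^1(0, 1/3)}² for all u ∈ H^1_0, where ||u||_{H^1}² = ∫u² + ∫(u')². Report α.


α = 1

Coercivity of a(·,·) on H^1_0(0, 1/3) means a(u, u) ≥ α ||u||_{H^1}² for every u ∈ H^1_0.
The interval has length L = 1/3, and Poincaré/coercivity depend only on L. Here a(u, u) = ∫(u')² + (5)·∫u².
Here c = 5 ≥ 1, so a(u,u) = ∫(u')² + c∫u² ≥ ∫(u')² + ∫u² = ||u||_{H^1}², i.e. α = 1 works. No larger α is possible: a(u,u) ≥ α||u||_{H^1}² means (1−α)∫(u')² ≥ (α−c)∫u², and for the modes u_n = sin(nπ(x−x₀)/L) (x₀ the left endpoint) one has ∫u_n²/∫(u_n')² = (L/(nπ))² → 0, so a(u_n,u_n)/||u_n||_{H^1}² → 1. Hence the optimal constant is α = 1.
Therefore α = 1.


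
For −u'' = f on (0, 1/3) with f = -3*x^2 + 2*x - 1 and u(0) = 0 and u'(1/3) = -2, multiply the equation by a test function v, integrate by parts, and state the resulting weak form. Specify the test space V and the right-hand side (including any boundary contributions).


V = {v ∈ H^1(0, 1/3) : v(0) = 0} (test functions vanish at x = 0 where u is specified); weak form: ∫_0^1/3 u'v' dx = ∫_0^1/3 (-3*x^2 + 2*x - 1) v dx − 2·v(1/3) for all v ∈ V.

Multiply both sides by a test function v and integrate from 0 to 1/3:
  ∫_0^1/3 −u''(x) v(x) dx = ∫_0^1/3 f(x) v(x) dx.
Integrate the LHS by parts once:
  ∫_0^1/3 −u'' v dx = −[u'(x) v(x)]_0^1/3 + ∫_0^1/3 u'(x) v'(x) dx.
Thus ∫_0^1/3 u'(x) v'(x) dx = ∫_0^1/3 f(x) v(x) dx + [u'(x) v(x)]_0^1/3.
Choose V so that boundary terms are either known or forced to vanish.
Mixed BC: u(0) = 0 (Dirichlet) and u'(1/3) = -2 (Neumann). Define V = {v ∈ H^1(0, 1/3) : v(0) = 0}. Then [u' v]_0^1/3 = u'(1/3)·v(1/3) − u'(0)·0 = − 2·v(1/3).
Weak formulation: find u (satisfying any essential BC) such that ∫_0^1/3 u'(x) v'(x) dx = ∫_0^1/3 f v dx − 2·v(1/3) for all v ∈ V (Dirichlet at 0 absorbed into V; Neumann datum at x = 1/3 contributes the boundary term).
Substituting f(x) = -3*x^2 + 2*x - 1, the right-hand side is ∫_0^1/3 (-3*x^2 + 2*x - 1) v dx − 2·v(1/3).


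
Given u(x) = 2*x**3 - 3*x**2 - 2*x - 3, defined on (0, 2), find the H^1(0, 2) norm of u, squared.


||u||_{H^1}^2 = 8674/105

The H^1 norm (squared) on an interval (0, L) is
  ||u||_{H^1}^2 = ∫_0^L u(x)^2 dx + ∫_0^L u'(x)^2 dx.
Compute u'(x) = 6*x**2 - 6*x - 2.
Then u(x)^2 = 4*x**6 - 12*x**5 + x**4 + 22*x**2 + 12*x + 9 and u'(x)^2 = 36*x**4 - 72*x**3 + 12*x**2 + 24*x + 4.
Integrate each monomial from 0 to 2 using ∫_0^2 c·x^n dx = c·2^(n+1)/(n+1):
  ∫_0^2 u(x)^2 dx = ∫_0^2 (4*x^6 - 12*x^5 + x^4 + 22*x^2 + 12*x + 9) dx. Term by term:
    ∫_0^2 4*x^6 dx = 512/7;  ∫_0^2 -12*x^5 dx = -128;  ∫_0^2 x^4 dx = 32/5;
    ∫_0^2 22*x^2 dx = 176/3;  ∫_0^2 12*x dx = 24;  ∫_0^2 9 dx = 18.
  Sum: 512/7 − 128 + 32/5 + 176/3 + 24 + 18 = 5482/105.
  ∫_0^2 u'(x)^2 dx = ∫_0^2 (36*x^4 - 72*x^3 + 12*x^2 + 24*x + 4) dx. Term by term:
    ∫_0^2 36*x^4 dx = 1152/5;  ∫_0^2 -72*x^3 dx = -288;  ∫_0^2 12*x^2 dx = 32;
    ∫_0^2 24*x dx = 48;  ∫_0^2 4 dx = 8.
  Sum: 1152/5 − 288 + 32 + 48 + 8 = 152/5.
Adding: ||u||_{H^1}^2 = 5482/105 + 152/5 = 8674/105.
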